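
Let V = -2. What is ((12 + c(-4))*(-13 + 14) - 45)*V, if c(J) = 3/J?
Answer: 135/2 ≈ 67.500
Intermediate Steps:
((12 + c(-4))*(-13 + 14) - 45)*V = ((12 + 3/(-4))*(-13 + 14) - 45)*(-2) = ((12 + 3*(-¼))*1 - 45)*(-2) = ((12 - ¾)*1 - 45)*(-2) = ((45/4)*1 - 45)*(-2) = (45/4 - 45)*(-2) = -135/4*(-2) = 135/2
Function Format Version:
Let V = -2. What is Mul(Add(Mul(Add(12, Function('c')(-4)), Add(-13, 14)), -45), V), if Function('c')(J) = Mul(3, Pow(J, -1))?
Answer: Rational(135, 2) ≈ 67.500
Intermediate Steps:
Mul(Add(Mul(Add(12, Function('c')(-4)), Add(-13, 14)), -45), V) = Mul(Add(Mul(Add(12, Mul(3, Pow(-4, -1))), Add(-13, 14)), -45), -2) = Mul(Add(Mul(Add(12, Mul(3, Rational(-1, 4))), 1), -45), -2) = Mul(Add(Mul(Add(12, Rational(-3, 4)), 1), -45), -2) = Mul(Add(Mul(Rational(45, 4), 1), -45), -2) = Mul(Add(Rational(45, 4), -45), -2) = Mul(Rational(-135, 4), -2) = Rational(135, 2)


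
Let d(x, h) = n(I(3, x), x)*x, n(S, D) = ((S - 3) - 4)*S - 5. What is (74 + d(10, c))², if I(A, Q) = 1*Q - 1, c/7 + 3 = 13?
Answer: 41616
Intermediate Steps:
c = 70 (c = -21 + 7*13 = -21 + 91 = 70)
I(A, Q) = -1 + Q (I(A, Q) = Q - 1 = -1 + Q)
n(S, D) = -5 + S*(-7 + S) (n(S, D) = ((-3 + S) - 4)*S - 5 = (-7 + S)*S - 5 = S*(-7 + S) - 5 = -5 + S*(-7 + S))
d(x, h) = x*(2 + (-1 + x)² - 7*x) (d(x, h) = (-5 + (-1 + x)² - 7*(-1 + x))*x = (-5 + (-1 + x)² + (7 - 7*x))*x = (2 + (-1 + x)² - 7*x)*x = x*(2 + (-1 + x)² - 7*x))
(74 + d(10, c))² = (74 + 10*(3 + 10² - 9*10))² = (74 + 10*(3 + 100 - 90))² = (74 + 10*13)² = (74 + 130)² = 204² = 41616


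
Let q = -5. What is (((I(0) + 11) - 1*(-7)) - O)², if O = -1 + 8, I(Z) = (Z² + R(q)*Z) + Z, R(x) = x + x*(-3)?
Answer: 121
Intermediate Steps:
R(x) = -2*x (R(x) = x - 3*x = -2*x)
I(Z) = Z² + 11*Z (I(Z) = (Z² + (-2*(-5))*Z) + Z = (Z² + 10*Z) + Z = Z² + 11*Z)
O = 7
(((I(0) + 11) - 1*(-7)) - O)² = (((0*(11 + 0) + 11) - 1*(-7)) - 1*7)² = (((0*11 + 11) + 7) - 7)² = (((0 + 11) + 7) - 7)² = ((11 + 7) - 7)² = (18 - 7)² = 11² = 121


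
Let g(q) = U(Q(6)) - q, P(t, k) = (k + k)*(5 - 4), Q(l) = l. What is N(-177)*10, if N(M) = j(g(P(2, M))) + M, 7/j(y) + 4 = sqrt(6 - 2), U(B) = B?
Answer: -1805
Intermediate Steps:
P(t, k) = 2*k (P(t, k) = (2*k)*1 = 2*k)
g(q) = 6 - q
j(y) = -7/2 (j(y) = 7/(-4 + sqrt(6 - 2)) = 7/(-4 + sqrt(4)) = 7/(-4 + 2) = 7/(-2) = 7*(-1/2) = -7/2)
N(M) = -7/2 + M
N(-177)*10 = (-7/2 - 177)*10 = -361/2*10 = -1805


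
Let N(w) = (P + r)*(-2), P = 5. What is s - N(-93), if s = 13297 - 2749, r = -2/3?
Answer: 31670/3 ≈ 10557.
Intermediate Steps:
r = -⅔ (r = -2*⅓ = -⅔ ≈ -0.66667)
s = 10548
N(w) = -26/3 (N(w) = (5 - ⅔)*(-2) = (13/3)*(-2) = -26/3)
s - N(-93) = 10548 - 1*(-26/3) = 10548 + 26/3 = 31670/3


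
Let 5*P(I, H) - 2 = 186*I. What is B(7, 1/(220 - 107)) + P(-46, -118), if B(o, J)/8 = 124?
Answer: -3594/5 ≈ -718.80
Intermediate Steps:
B(o, J) = 992 (B(o, J) = 8*124 = 992)
P(I, H) = ⅖ + 186*I/5 (P(I, H) = ⅖ + (186*I)/5 = ⅖ + 186*I/5)
B(7, 1/(220 - 107)) + P(-46, -118) = 992 + (⅖ + (186/5)*(-46)) = 992 + (⅖ - 8556/5) = 992 - 8554/5 = -3594/5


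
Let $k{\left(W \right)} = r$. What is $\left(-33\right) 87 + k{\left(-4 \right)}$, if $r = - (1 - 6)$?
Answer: $-2866$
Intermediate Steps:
$r = 5$ ($r = \left(-1\right) \left(-5\right) = 5$)
$k{\left(W \right)} = 5$
$\left(-33\right) 87 + k{\left(-4 \right)} = \left(-33\right) 87 + 5 = -2871 + 5 = -2866$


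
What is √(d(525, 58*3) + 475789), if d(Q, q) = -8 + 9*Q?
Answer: √480506 ≈ 693.19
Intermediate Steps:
√(d(525, 58*3) + 475789) = √((-8 + 9*525) + 475789) = √((-8 + 4725) + 475789) = √(4717 + 475789) = √480506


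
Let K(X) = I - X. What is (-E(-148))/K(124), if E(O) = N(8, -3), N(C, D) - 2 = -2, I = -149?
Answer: 0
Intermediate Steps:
N(C, D) = 0 (N(C, D) = 2 - 2 = 0)
E(O) = 0
K(X) = -149 - X
(-E(-148))/K(124) = (-1*0)/(-149 - 1*124) = 0/(-149 - 124) = 0/(-273) = 0*(-1/273) = 0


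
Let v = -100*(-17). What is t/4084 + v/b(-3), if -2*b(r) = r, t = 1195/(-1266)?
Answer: 5859722005/5170344 ≈ 1133.3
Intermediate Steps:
t = -1195/1266 (t = 1195*(-1/1266) = -1195/1266 ≈ -0.94392)
b(r) = -r/2
v = 1700
t/4084 + v/b(-3) = -1195/1266/4084 + 1700/((-½*(-3))) = -1195/1266*1/4084 + 1700/(3/2) = -1195/5170344 + 1700*(⅔) = -1195/5170344 + 3400/3 = 5859722005/5170344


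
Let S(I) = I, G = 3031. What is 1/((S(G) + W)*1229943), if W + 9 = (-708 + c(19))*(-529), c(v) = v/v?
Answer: 1/463719259575 ≈ 2.1565e-12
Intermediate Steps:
c(v) = 1
W = 373994 (W = -9 + (-708 + 1)*(-529) = -9 - 707*(-529) = -9 + 374003 = 373994)
1/((S(G) + W)*1229943) = 1/((3031 + 373994)*1229943) = (1/1229943)/377025 = (1/377025)*(1/1229943) = 1/463719259575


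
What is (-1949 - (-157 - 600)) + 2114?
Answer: 922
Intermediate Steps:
(-1949 - (-157 - 600)) + 2114 = (-1949 - 1*(-757)) + 2114 = (-1949 + 757) + 2114 = -1192 + 2114 = 922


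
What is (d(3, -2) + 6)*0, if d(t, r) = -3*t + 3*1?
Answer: 0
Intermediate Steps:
d(t, r) = 3 - 3*t (d(t, r) = -3*t + 3 = 3 - 3*t)
(d(3, -2) + 6)*0 = ((3 - 3*3) + 6)*0 = ((3 - 9) + 6)*0 = (-6 + 6)*0 = 0*0 = 0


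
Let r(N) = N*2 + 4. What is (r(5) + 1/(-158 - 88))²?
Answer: 11854249/60516 ≈ 195.89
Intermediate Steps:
r(N) = 4 + 2*N (r(N) = 2*N + 4 = 4 + 2*N)
(r(5) + 1/(-158 - 88))² = ((4 + 2*5) + 1/(-158 - 88))² = ((4 + 10) + 1/(-246))² = (14 - 1/246)² = (3443/246)² = 11854249/60516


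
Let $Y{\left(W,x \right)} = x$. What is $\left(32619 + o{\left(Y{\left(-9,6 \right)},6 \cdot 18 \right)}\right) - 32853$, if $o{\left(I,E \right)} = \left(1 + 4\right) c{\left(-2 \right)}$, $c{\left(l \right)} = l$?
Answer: $-244$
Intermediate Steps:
$o{\left(I,E \right)} = -10$ ($o{\left(I,E \right)} = \left(1 + 4\right) \left(-2\right) = 5 \left(-2\right) = -10$)
$\left(32619 + o{\left(Y{\left(-9,6 \right)},6 \cdot 18 \right)}\right) - 32853 = \left(32619 - 10\right) - 32853 = 32609 - 32853 = -244$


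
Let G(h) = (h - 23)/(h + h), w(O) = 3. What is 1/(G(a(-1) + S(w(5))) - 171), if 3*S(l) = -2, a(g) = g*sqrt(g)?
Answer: -4295/711149 + 207*I/711149 ≈ -0.0060395 + 0.00029108*I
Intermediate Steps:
a(g) = g**(3/2)
S(l) = -2/3 (S(l) = (1/3)*(-2) = -2/3)
G(h) = (-23 + h)/(2*h) (G(h) = (-23 + h)/((2*h)) = (-23 + h)*(1/(2*h)) = (-23 + h)/(2*h))
1/(G(a(-1) + S(w(5))) - 171) = 1/((-23 + ((-1)**(3/2) - 2/3))/(2*((-1)**(3/2) - 2/3)) - 171) = 1/((-23 + (-I - 2/3))/(2*(-I - 2/3)) - 171) = 1/((-23 + (-2/3 - I))/(2*(-2/3 - I)) - 171) = 1/((9*(-2/3 + I)/13)*(-71/3 - I)/2 - 171) = 1/(9*(-71/3 - I)*(-2/3 + I)/26 - 171) = 1/(-171 + 9*(-71/3 - I)*(-2/3 + I)/26)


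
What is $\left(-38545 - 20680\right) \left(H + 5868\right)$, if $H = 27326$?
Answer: $-1965914650$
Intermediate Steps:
$\left(-38545 - 20680\right) \left(H + 5868\right) = \left(-38545 - 20680\right) \left(27326 + 5868\right) = \left(-59225\right) 33194 = -1965914650$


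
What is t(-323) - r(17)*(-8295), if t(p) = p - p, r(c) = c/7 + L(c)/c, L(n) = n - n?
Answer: 20145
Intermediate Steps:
L(n) = 0
r(c) = c/7 (r(c) = c/7 + 0/c = c*(1/7) + 0 = c/7 + 0 = c/7)
t(p) = 0
t(-323) - r(17)*(-8295) = 0 - (1/7)*17*(-8295) = 0 - 17*(-8295)/7 = 0 - 1*(-20145) = 0 + 20145 = 20145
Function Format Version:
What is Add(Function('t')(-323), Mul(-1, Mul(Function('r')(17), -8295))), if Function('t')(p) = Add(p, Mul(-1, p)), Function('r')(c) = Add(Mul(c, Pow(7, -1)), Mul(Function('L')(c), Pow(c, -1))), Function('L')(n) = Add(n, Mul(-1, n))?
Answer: 20145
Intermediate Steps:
Function('L')(n) = 0
Function('r')(c) = Mul(Rational(1, 7), c) (Function('r')(c) = Add(Mul(c, Pow(7, -1)), Mul(0, Pow(c, -1))) = Add(Mul(c, Rational(1, 7)), 0) = Add(Mul(Rational(1, 7), c), 0) = Mul(Rational(1, 7), c))
Function('t')(p) = 0
Add(Function('t')(-323), Mul(-1, Mul(Function('r')(17), -8295))) = Add(0, Mul(-1, Mul(Mul(Rational(1, 7), 17), -8295))) = Add(0, Mul(-1, Mul(Rational(17, 7), -8295))) = Add(0, Mul(-1, -20145)) = Add(0, 20145) = 20145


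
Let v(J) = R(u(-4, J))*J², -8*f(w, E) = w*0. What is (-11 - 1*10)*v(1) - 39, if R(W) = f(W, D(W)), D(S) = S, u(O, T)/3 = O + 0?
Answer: -39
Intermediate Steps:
u(O, T) = 3*O (u(O, T) = 3*(O + 0) = 3*O)
f(w, E) = 0 (f(w, E) = -w*0/8 = -⅛*0 = 0)
R(W) = 0
v(J) = 0 (v(J) = 0*J² = 0)
(-11 - 1*10)*v(1) - 39 = (-11 - 1*10)*0 - 39 = (-11 - 10)*0 - 39 = -21*0 - 39 = 0 - 39 = -39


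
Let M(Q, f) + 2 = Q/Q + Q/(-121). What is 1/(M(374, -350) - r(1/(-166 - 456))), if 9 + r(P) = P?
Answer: 6842/33599 ≈ 0.20364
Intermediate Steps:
r(P) = -9 + P
M(Q, f) = -1 - Q/121 (M(Q, f) = -2 + (Q/Q + Q/(-121)) = -2 + (1 + Q*(-1/121)) = -2 + (1 - Q/121) = -1 - Q/121)
1/(M(374, -350) - r(1/(-166 - 456))) = 1/((-1 - 1/121*374) - (-9 + 1/(-166 - 456))) = 1/((-1 - 34/11) - (-9 + 1/(-622))) = 1/(-45/11 - (-9 - 1/622)) = 1/(-45/11 - 1*(-5599/622)) = 1/(-45/11 + 5599/622) = 1/(33599/6842) = 6842/33599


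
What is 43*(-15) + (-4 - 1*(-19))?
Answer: -630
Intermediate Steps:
43*(-15) + (-4 - 1*(-19)) = -645 + (-4 + 19) = -645 + 15 = -630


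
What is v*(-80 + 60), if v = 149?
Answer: -2980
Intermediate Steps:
v*(-80 + 60) = 149*(-80 + 60) = 149*(-20) = -2980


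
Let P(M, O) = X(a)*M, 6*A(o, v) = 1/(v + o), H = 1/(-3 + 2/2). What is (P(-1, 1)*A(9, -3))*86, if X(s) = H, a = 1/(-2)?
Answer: 43/36 ≈ 1.1944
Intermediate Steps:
a = -½ ≈ -0.50000
H = -½ (H = 1/(-3 + 2*(½)) = 1/(-3 + 1) = 1/(-2) = -½ ≈ -0.50000)
X(s) = -½
A(o, v) = 1/(6*(o + v)) (A(o, v) = 1/(6*(v + o)) = 1/(6*(o + v)))
P(M, O) = -M/2
(P(-1, 1)*A(9, -3))*86 = ((-½*(-1))*(1/(6*(9 - 3))))*86 = (((⅙)/6)/2)*86 = (((⅙)*(⅙))/2)*86 = ((½)*(1/36))*86 = (1/72)*86 = 43/36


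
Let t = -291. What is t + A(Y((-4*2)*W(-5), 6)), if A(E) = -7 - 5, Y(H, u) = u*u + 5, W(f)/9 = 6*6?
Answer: -303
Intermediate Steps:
W(f) = 324 (W(f) = 9*(6*6) = 9*36 = 324)
Y(H, u) = 5 + u**2 (Y(H, u) = u**2 + 5 = 5 + u**2)
A(E) = -12
t + A(Y((-4*2)*W(-5), 6)) = -291 - 12 = -303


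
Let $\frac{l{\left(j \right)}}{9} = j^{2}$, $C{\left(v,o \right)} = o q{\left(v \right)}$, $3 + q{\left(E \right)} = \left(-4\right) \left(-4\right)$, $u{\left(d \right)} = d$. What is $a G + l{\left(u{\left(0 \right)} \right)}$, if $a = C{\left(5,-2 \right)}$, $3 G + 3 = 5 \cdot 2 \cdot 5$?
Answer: $- \frac{1222}{3} \approx -407.33$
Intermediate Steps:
$q{\left(E \right)} = 13$ ($q{\left(E \right)} = -3 - -16 = -3 + 16 = 13$)
$G = \frac{47}{3}$ ($G = -1 + \frac{5 \cdot 2 \cdot 5}{3} = -1 + \frac{10 \cdot 5}{3} = -1 + \frac{1}{3} \cdot 50 = -1 + \frac{50}{3} = \frac{47}{3} \approx 15.667$)
$C{\left(v,o \right)} = 13 o$ ($C{\left(v,o \right)} = o 13 = 13 o$)
$a = -26$ ($a = 13 \left(-2\right) = -26$)
$l{\left(j \right)} = 9 j^{2}$
$a G + l{\left(u{\left(0 \right)} \right)} = \left(-26\right) \frac{47}{3} + 9 \cdot 0^{2} = - \frac{1222}{3} + 9 \cdot 0 = - \frac{1222}{3} + 0 = - \frac{1222}{3}$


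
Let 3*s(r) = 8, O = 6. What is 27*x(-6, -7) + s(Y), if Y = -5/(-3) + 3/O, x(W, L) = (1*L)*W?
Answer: 3410/3 ≈ 1136.7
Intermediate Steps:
x(W, L) = L*W
Y = 13/6 (Y = -5/(-3) + 3/6 = -5*(-1/3) + 3*(1/6) = 5/3 + 1/2 = 13/6 ≈ 2.1667)
s(r) = 8/3 (s(r) = (1/3)*8 = 8/3)
27*x(-6, -7) + s(Y) = 27*(-7*(-6)) + 8/3 = 27*42 + 8/3 = 1134 + 8/3 = 3410/3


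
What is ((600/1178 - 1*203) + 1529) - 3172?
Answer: -1086994/589 ≈ -1845.5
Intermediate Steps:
((600/1178 - 1*203) + 1529) - 3172 = ((600*(1/1178) - 203) + 1529) - 3172 = ((300/589 - 203) + 1529) - 3172 = (-119267/589 + 1529) - 3172 = 781314/589 - 3172 = -1086994/589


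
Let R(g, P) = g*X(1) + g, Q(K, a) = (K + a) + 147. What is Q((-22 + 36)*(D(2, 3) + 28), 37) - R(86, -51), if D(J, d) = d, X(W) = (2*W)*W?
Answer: 360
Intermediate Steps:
X(W) = 2*W²
Q(K, a) = 147 + K + a
R(g, P) = 3*g (R(g, P) = g*(2*1²) + g = g*(2*1) + g = g*2 + g = 2*g + g = 3*g)
Q((-22 + 36)*(D(2, 3) + 28), 37) - R(86, -51) = (147 + (-22 + 36)*(3 + 28) + 37) - 3*86 = (147 + 14*31 + 37) - 1*258 = (147 + 434 + 37) - 258 = 618 - 258 = 360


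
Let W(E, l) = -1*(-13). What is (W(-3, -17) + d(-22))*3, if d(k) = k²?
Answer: 1491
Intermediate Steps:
W(E, l) = 13
(W(-3, -17) + d(-22))*3 = (13 + (-22)²)*3 = (13 + 484)*3 = 497*3 = 1491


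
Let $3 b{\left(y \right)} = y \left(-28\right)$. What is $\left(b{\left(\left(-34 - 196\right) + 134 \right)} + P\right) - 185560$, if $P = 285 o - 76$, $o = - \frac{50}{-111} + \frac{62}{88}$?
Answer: $- \frac{300220825}{1628} \approx -1.8441 \cdot 10^{5}$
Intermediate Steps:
$o = \frac{5641}{4884}$ ($o = \left(-50\right) \left(- \frac{1}{111}\right) + 62 \cdot \frac{1}{88} = \frac{50}{111} + \frac{31}{44} = \frac{5641}{4884} \approx 1.155$)
$b{\left(y \right)} = - \frac{28 y}{3}$ ($b{\left(y \right)} = \frac{y \left(-28\right)}{3} = \frac{\left(-28\right) y}{3} = - \frac{28 y}{3}$)
$P = \frac{412167}{1628}$ ($P = 285 \cdot \frac{5641}{4884} - 76 = \frac{535895}{1628} - 76 = \frac{412167}{1628} \approx 253.17$)
$\left(b{\left(\left(-34 - 196\right) + 134 \right)} + P\right) - 185560 = \left(- \frac{28 \left(\left(-34 - 196\right) + 134\right)}{3} + \frac{412167}{1628}\right) - 185560 = \left(- \frac{28 \left(-230 + 134\right)}{3} + \frac{412167}{1628}\right) - 185560 = \left(\left(- \frac{28}{3}\right) \left(-96\right) + \frac{412167}{1628}\right) - 185560 = \left(896 + \frac{412167}{1628}\right) - 185560 = \frac{1870855}{1628} - 185560 = - \frac{300220825}{1628}$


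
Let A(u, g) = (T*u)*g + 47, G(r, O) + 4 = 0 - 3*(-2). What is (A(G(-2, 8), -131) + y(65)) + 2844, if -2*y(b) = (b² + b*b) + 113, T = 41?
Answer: -24265/2 ≈ -12133.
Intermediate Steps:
G(r, O) = 2 (G(r, O) = -4 + (0 - 3*(-2)) = -4 + (0 + 6) = -4 + 6 = 2)
y(b) = -113/2 - b² (y(b) = -((b² + b*b) + 113)/2 = -((b² + b²) + 113)/2 = -(2*b² + 113)/2 = -(113 + 2*b²)/2 = -113/2 - b²)
A(u, g) = 47 + 41*g*u (A(u, g) = (41*u)*g + 47 = 41*g*u + 47 = 47 + 41*g*u)
(A(G(-2, 8), -131) + y(65)) + 2844 = ((47 + 41*(-131)*2) + (-113/2 - 1*65²)) + 2844 = ((47 - 10742) + (-113/2 - 1*4225)) + 2844 = (-10695 + (-113/2 - 4225)) + 2844 = (-10695 - 8563/2) + 2844 = -29953/2 + 2844 = -24265/2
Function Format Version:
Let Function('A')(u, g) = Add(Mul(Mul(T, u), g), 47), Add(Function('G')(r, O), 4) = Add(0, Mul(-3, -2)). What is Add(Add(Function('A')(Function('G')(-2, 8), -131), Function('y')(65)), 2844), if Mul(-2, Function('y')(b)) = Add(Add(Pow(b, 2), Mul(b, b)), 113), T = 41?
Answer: Rational(-24265, 2) ≈ -12133.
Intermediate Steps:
Function('G')(r, O) = 2 (Function('G')(r, O) = Add(-4, Add(0, Mul(-3, -2))) = Add(-4, Add(0, 6)) = Add(-4, 6) = 2)
Function('y')(b) = Add(Rational(-113, 2), Mul(-1, Pow(b, 2))) (Function('y')(b) = Mul(Rational(-1, 2), Add(Add(Pow(b, 2), Mul(b, b)), 113)) = Mul(Rational(-1, 2), Add(Add(Pow(b, 2), Pow(b, 2)), 113)) = Mul(Rational(-1, 2), Add(Mul(2, Pow(b, 2)), 113)) = Mul(Rational(-1, 2), Add(113, Mul(2, Pow(b, 2)))) = Add(Rational(-113, 2), Mul(-1, Pow(b, 2))))
Function('A')(u, g) = Add(47, Mul(41, g, u)) (Function('A')(u, g) = Add(Mul(Mul(41, u), g), 47) = Add(Mul(41, g, u), 47) = Add(47, Mul(41, g, u)))
Add(Add(Function('A')(Function('G')(-2, 8), -131), Function('y')(65)), 2844) = Add(Add(Add(47, Mul(41, -131, 2)), Add(Rational(-113, 2), Mul(-1, Pow(65, 2)))), 2844) = Add(Add(Add(47, -10742), Add(Rational(-113, 2), Mul(-1, 4225))), 2844) = Add(Add(-10695, Add(Rational(-113, 2), -4225)), 2844) = Add(Add(-10695, Rational(-8563, 2)), 2844) = Add(Rational(-29953, 2), 2844) = Rational(-24265, 2)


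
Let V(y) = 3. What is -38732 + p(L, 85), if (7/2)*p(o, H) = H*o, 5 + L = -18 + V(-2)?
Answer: -274524/7 ≈ -39218.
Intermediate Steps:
L = -20 (L = -5 + (-18 + 3) = -5 - 15 = -20)
p(o, H) = 2*H*o/7 (p(o, H) = 2*(H*o)/7 = 2*H*o/7)
-38732 + p(L, 85) = -38732 + (2/7)*85*(-20) = -38732 - 3400/7 = -274524/7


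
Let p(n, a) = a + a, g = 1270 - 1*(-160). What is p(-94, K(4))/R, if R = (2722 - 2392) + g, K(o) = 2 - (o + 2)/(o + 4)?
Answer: 1/704 ≈ 0.0014205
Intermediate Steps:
g = 1430 (g = 1270 + 160 = 1430)
K(o) = 2 - (2 + o)/(4 + o)
p(n, a) = 2*a
R = 1760 (R = (2722 - 2392) + 1430 = 330 + 1430 = 1760)
p(-94, K(4))/R = (2*((6 + 4)/(4 + 4)))/1760 = (2*(10/8))*(1/1760) = (2*((1/8)*10))*(1/1760) = (2*(5/4))*(1/1760) = (5/2)*(1/1760) = 1/704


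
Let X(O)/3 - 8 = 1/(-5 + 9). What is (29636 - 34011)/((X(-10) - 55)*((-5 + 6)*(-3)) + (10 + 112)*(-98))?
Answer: 17500/47461 ≈ 0.36872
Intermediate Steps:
X(O) = 99/4 (X(O) = 24 + 3/(-5 + 9) = 24 + 3/4 = 99/4)
(29636 - 34011)/((X(-10) - 55)*((-5 + 6)*(-3)) + (10 + 112)*(-98)) = (29636 - 34011)/((99/4 - 55)*((-5 + 6)*(-3)) + (10 + 112)*(-98)) = -4375/(-121*(-3)/4 + 122*(-98)) = -4375/(-121/4*(-3) - 11956) = -4375/(363/4 - 11956) = -4375/(-47461/4) = -4375*(-4/47461) = 17500/47461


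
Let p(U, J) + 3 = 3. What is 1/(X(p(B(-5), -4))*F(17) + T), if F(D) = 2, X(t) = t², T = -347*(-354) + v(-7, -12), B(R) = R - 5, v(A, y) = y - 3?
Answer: 1/122823 ≈ 8.1418e-6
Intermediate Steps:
v(A, y) = -3 + y
B(R) = -5 + R
T = 122823 (T = -347*(-354) + (-3 - 12) = 122838 - 15 = 122823)
p(U, J) = 0 (p(U, J) = -3 + 3 = 0)
1/(X(p(B(-5), -4))*F(17) + T) = 1/(0²*2 + 122823) = 1/(0*2 + 122823) = 1/(0 + 122823) = 1/122823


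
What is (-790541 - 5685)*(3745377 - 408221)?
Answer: -2657130373256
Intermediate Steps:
(-790541 - 5685)*(3745377 - 408221) = -796226*3337156 = -2657130373256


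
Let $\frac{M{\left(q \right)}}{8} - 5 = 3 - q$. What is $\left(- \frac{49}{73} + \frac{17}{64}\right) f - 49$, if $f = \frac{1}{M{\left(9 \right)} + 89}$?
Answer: $- \frac{18545063}{378432} \approx -49.005$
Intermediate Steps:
$M{\left(q \right)} = 64 - 8 q$ ($M{\left(q \right)} = 40 + 8 \left(3 - q\right) = 40 - \left(-24 + 8 q\right) = 64 - 8 q$)
$f = \frac{1}{81}$ ($f = \frac{1}{\left(64 - 72\right) + 89} = \frac{1}{-8 + 89} = \frac{1}{81} \approx 0.012346$)
$\left(- \frac{49}{73} + \frac{17}{64}\right) f - 49 = \left(- \frac{49}{73} + \frac{17}{64}\right) \frac{1}{81} - 49 = \left(- \frac{1895}{4672}\right) \frac{1}{81} - 49 = - \frac{1895}{378432} - 49 = - \frac{18545063}{378432}$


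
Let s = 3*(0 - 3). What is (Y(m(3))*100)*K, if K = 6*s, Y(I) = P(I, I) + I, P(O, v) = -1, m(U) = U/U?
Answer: 0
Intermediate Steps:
m(U) = 1
s = -9 (s = 3*(-3) = -9)
Y(I) = -1 + I
K = -54 (K = 6*(-9) = -54)
(Y(m(3))*100)*K = ((-1 + 1)*100)*(-54) = (0*100)*(-54) = 0*(-54) = 0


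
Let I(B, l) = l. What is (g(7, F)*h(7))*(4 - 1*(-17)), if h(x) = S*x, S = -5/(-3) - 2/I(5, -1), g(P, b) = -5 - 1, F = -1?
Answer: -3234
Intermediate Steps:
g(P, b) = -6
S = 11/3 (S = -5/(-3) - 2/(-1) = -5*(-1/3) - 2*(-1) = 5/3 + 2 = 11/3 ≈ 3.6667)
h(x) = 11*x/3
(g(7, F)*h(7))*(4 - 1*(-17)) = (-22*7)*(4 - 1*(-17)) = (-6*77/3)*(4 + 17) = -154*21 = -3234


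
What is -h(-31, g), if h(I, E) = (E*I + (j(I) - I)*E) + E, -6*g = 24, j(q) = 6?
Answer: 28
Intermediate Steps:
g = -4 (g = -⅙*24 = -4)
h(I, E) = E + E*I + E*(6 - I) (h(I, E) = (E*I + (6 - I)*E) + E = (E*I + E*(6 - I)) + E = E + E*I + E*(6 - I))
-h(-31, g) = -7*(-4) = -1*(-28) = 28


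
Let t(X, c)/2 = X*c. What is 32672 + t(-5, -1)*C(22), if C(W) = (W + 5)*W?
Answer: 38612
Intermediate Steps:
C(W) = W*(5 + W) (C(W) = (5 + W)*W = W*(5 + W))
t(X, c) = 2*X*c (t(X, c) = 2*(X*c) = 2*X*c)
32672 + t(-5, -1)*C(22) = 32672 + (2*(-5)*(-1))*(22*(5 + 22)) = 32672 + 10*(22*27) = 32672 + 10*594 = 32672 + 5940 = 38612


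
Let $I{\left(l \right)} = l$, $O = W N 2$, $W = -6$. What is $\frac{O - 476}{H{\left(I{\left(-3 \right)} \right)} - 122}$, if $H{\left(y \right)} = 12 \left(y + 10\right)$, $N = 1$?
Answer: $\frac{244}{19} \approx 12.842$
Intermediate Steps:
$O = -12$ ($O = \left(-6\right) 1 \cdot 2 = \left(-6\right) 2 = -12$)
$H{\left(y \right)} = 120 + 12 y$ ($H{\left(y \right)} = 12 \left(10 + y\right) = 120 + 12 y$)
$\frac{O - 476}{H{\left(I{\left(-3 \right)} \right)} - 122} = \frac{-12 - 476}{\left(120 + 12 \left(-3\right)\right) - 122} = - \frac{488}{\left(120 - 36\right) - 122} = - \frac{488}{84 - 122} = - \frac{488}{-38} = \left(-488\right) \left(- \frac{1}{38}\right) = \frac{244}{19}$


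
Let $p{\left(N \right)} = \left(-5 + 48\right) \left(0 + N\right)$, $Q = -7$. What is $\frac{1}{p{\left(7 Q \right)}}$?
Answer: $- \frac{1}{2107} \approx -0.00047461$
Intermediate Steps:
$p{\left(N \right)} = 43 N$
$\frac{1}{p{\left(7 Q \right)}} = \frac{1}{43 \cdot 7 \left(-7\right)} = \frac{1}{43 \left(-49\right)} = \frac{1}{-2107} = - \frac{1}{2107}$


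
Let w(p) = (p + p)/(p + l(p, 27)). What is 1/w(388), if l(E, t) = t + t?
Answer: 221/388 ≈ 0.56959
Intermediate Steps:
l(E, t) = 2*t
w(p) = 2*p/(54 + p) (w(p) = (p + p)/(p + 2*27) = (2*p)/(p + 54) = (2*p)/(54 + p) = 2*p/(54 + p))
1/w(388) = 1/(2*388/(54 + 388)) = 1/(2*388/442) = 1/(2*388*(1/442)) = 1/(388/221) = 221/388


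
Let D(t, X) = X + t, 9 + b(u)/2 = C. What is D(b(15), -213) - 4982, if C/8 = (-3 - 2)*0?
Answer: -5213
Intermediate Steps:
C = 0 (C = 8*((-3 - 2)*0) = 8*(-5*0) = 8*0 = 0)
b(u) = -18 (b(u) = -18 + 2*0 = -18 + 0 = -18)
D(b(15), -213) - 4982 = (-213 - 18) - 4982 = -231 - 4982 = -5213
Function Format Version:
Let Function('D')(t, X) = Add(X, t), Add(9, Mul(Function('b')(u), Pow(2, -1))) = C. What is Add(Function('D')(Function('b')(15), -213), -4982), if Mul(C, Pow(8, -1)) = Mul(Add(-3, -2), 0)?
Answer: -5213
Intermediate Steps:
C = 0 (C = Mul(8, Mul(Add(-3, -2), 0)) = Mul(8, Mul(-5, 0)) = Mul(8, 0) = 0)
Function('b')(u) = -18 (Function('b')(u) = Add(-18, Mul(2, 0)) = Add(-18, 0) = -18)
Add(Function('D')(Function('b')(15), -213), -4982) = Add(Add(-213, -18), -4982) = Add(-231, -4982) = -5213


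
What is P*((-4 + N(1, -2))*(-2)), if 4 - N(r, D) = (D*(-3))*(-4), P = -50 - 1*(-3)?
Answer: 2256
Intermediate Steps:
P = -47 (P = -50 + 3 = -47)
N(r, D) = 4 - 12*D (N(r, D) = 4 - D*(-3)*(-4) = 4 - (-3*D)*(-4) = 4 - 12*D)
P*((-4 + N(1, -2))*(-2)) = -47*(-4 + (4 - 12*(-2)))*(-2) = -47*(-4 + (4 + 24))*(-2) = -47*(-4 + 28)*(-2) = -1128*(-2) = -47*(-48) = 2256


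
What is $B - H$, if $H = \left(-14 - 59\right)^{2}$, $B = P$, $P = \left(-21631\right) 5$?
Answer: $-113484$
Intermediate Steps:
$P = -108155$
$B = -108155$
$H = 5329$ ($H = \left(-73\right)^{2} = 5329$)
$B - H = -108155 - 5329 = -113484$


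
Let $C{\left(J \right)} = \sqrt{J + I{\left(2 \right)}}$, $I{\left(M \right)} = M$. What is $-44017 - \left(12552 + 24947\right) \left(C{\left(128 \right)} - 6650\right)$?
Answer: $249324333 - 37499 \sqrt{130} \approx 2.489 \cdot 10^{8}$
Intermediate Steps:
$C{\left(J \right)} = \sqrt{2 + J}$ ($C{\left(J \right)} = \sqrt{J + 2} = \sqrt{2 + J}$)
$-44017 - \left(12552 + 24947\right) \left(C{\left(128 \right)} - 6650\right) = -44017 - \left(12552 + 24947\right) \left(\sqrt{2 + 128} - 6650\right) = -44017 - 37499 \left(\sqrt{130} - 6650\right) = -44017 - 37499 \left(-6650 + \sqrt{130}\right) = -44017 - \left(-249368350 + 37499 \sqrt{130}\right) = -44017 + \left(249368350 - 37499 \sqrt{130}\right) = 249324333 - 37499 \sqrt{130}$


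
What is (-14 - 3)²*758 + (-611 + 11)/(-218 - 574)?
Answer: 7229071/33 ≈ 2.1906e+5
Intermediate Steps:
(-14 - 3)²*758 + (-611 + 11)/(-218 - 574) = (-17)²*758 - 600/(-792) = 289*758 - 600*(-1/792) = 219062 + 25/33 = 7229071/33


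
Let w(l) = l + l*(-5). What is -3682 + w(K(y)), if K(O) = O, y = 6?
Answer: -3706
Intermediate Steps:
w(l) = -4*l (w(l) = l - 5*l = -4*l)
-3682 + w(K(y)) = -3682 - 4*6 = -3682 - 24 = -3706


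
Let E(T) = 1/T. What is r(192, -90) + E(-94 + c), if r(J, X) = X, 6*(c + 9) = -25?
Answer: -57876/643 ≈ -90.009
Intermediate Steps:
c = -79/6 (c = -9 + (⅙)*(-25) = -9 - 25/6 = -79/6 ≈ -13.167)
r(192, -90) + E(-94 + c) = -90 + 1/(-94 - 79/6) = -90 + 1/(-643/6) = -90 - 6/643 = -57876/643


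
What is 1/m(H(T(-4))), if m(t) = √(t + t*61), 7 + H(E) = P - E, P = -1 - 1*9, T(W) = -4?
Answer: -I*√806/806 ≈ -0.035223*I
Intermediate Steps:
P = -10 (P = -1 - 9 = -10)
H(E) = -17 - E (H(E) = -7 + (-10 - E) = -17 - E)
m(t) = √62*√t (m(t) = √(t + 61*t) = √(62*t) = √62*√t)
1/m(H(T(-4))) = 1/(√62*√(-17 - 1*(-4))) = 1/(√62*√(-17 + 4)) = 1/(√62*√(-13)) = 1/(√62*(I*√13)) = 1/(I*√806) = -I*√806/806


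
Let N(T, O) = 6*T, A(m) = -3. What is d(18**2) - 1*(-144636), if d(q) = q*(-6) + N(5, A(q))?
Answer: 142722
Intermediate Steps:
d(q) = 30 - 6*q (d(q) = q*(-6) + 6*5 = -6*q + 30 = 30 - 6*q)
d(18**2) - 1*(-144636) = (30 - 6*18**2) - 1*(-144636) = (30 - 6*324) + 144636 = (30 - 1944) + 144636 = -1914 + 144636 = 142722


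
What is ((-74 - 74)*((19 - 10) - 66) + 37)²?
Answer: 71791729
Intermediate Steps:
((-74 - 74)*((19 - 10) - 66) + 37)² = (-148*(9 - 66) + 37)² = (-148*(-57) + 37)² = (8436 + 37)² = 8473² = 71791729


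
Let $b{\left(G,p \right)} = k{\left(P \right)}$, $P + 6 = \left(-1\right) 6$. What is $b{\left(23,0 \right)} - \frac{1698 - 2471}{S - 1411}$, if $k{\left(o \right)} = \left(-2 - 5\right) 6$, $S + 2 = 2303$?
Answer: $- \frac{36607}{890} \approx -41.131$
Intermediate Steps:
$S = 2301$ ($S = -2 + 2303 = 2301$)
$P = -12$ ($P = -6 - 6 = -12$)
$k{\left(o \right)} = -42$ ($k{\left(o \right)} = \left(-7\right) 6 = -42$)
$b{\left(G,p \right)} = -42$
$b{\left(23,0 \right)} - \frac{1698 - 2471}{S - 1411} = -42 - \frac{1698 - 2471}{2301 - 1411} = -42 - - \frac{773}{890} = -42 + \frac{773}{890} = - \frac{36607}{890}$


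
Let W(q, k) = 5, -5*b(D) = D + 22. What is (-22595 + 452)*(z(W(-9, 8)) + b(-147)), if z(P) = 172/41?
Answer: -26505171/41 ≈ -6.4647e+5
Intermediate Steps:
b(D) = -22/5 - D/5 (b(D) = -(D + 22)/5 = -(22 + D)/5 = -22/5 - D/5)
z(P) = 172/41 (z(P) = 172*(1/41) = 172/41)
(-22595 + 452)*(z(W(-9, 8)) + b(-147)) = (-22595 + 452)*(172/41 + (-22/5 - 1/5*(-147))) = -22143*(172/41 + (-22/5 + 147/5)) = -22143*(172/41 + 25) = -22143*1197/41 = -26505171/41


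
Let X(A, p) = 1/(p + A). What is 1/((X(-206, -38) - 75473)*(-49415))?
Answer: 244/909997633395 ≈ 2.6813e-10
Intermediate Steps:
X(A, p) = 1/(A + p)
1/((X(-206, -38) - 75473)*(-49415)) = 1/(1/(-206 - 38) - 75473*(-49415)) = -1/49415/(1/(-244) - 75473) = -1/49415/(-1/244 - 75473) = -1/49415/(-18415413/244) = -244/18415413*(-1/49415) = 244/909997633395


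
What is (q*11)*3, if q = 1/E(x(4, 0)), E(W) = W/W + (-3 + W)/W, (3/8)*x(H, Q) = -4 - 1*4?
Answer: 2112/137 ≈ 15.416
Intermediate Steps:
x(H, Q) = -64/3 (x(H, Q) = 8*(-4 - 1*4)/3 = 8*(-4 - 4)/3 = (8/3)*(-8) = -64/3)
E(W) = 1 + (-3 + W)/W
q = 64/137 (q = 1/(2 - 3/(-64/3)) = 1/(2 - 3*(-3/64)) = 1/(2 + 9/64) = 1/(137/64) = 64/137 ≈ 0.46715)
(q*11)*3 = ((64/137)*11)*3 = (704/137)*3 = 2112/137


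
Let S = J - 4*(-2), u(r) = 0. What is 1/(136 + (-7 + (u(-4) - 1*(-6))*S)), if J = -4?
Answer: 1/153 ≈ 0.0065359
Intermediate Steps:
S = 4 (S = -4 - 4*(-2) = -4 + 8 = 4)
1/(136 + (-7 + (u(-4) - 1*(-6))*S)) = 1/(136 + (-7 + (0 - 1*(-6))*4)) = 1/(136 + (-7 + (0 + 6)*4)) = 1/(136 + (-7 + 6*4)) = 1/(136 + (-7 + 24)) = 1/(136 + 17) = 1/153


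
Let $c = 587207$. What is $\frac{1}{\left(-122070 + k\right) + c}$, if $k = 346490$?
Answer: $\frac{1}{811627} \approx 1.2321 \cdot 10^{-6}$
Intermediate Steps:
$\frac{1}{\left(-122070 + k\right) + c} = \frac{1}{\left(-122070 + 346490\right) + 587207} = \frac{1}{224420 + 587207} = \frac{1}{811627}$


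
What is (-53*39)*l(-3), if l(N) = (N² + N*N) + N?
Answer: -31005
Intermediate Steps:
l(N) = N + 2*N² (l(N) = (N² + N²) + N = 2*N² + N = N + 2*N²)
(-53*39)*l(-3) = (-53*39)*(-3*(1 + 2*(-3))) = -(-6201)*(1 - 6) = -(-6201)*(-5) = -2067*15 = -31005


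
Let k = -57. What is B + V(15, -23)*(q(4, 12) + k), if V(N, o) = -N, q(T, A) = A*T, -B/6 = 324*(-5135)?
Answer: 9982575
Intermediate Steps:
B = 9982440 (B = -1944*(-5135) = -6*(-1663740) = 9982440)
B + V(15, -23)*(q(4, 12) + k) = 9982440 + (-1*15)*(12*4 - 57) = 9982440 - 15*(48 - 57) = 9982440 - 15*(-9) = 9982440 + 135 = 9982575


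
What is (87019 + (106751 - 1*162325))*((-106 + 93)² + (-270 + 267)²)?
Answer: 5597210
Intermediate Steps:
(87019 + (106751 - 1*162325))*((-106 + 93)² + (-270 + 267)²) = (87019 + (106751 - 162325))*((-13)² + (-3)²) = (87019 - 55574)*(169 + 9) = 31445*178 = 5597210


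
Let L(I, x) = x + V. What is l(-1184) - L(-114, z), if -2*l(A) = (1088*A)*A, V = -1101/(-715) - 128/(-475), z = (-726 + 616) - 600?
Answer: -51800213323349/67925 ≈ -7.6261e+8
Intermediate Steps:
z = -710 (z = -110 - 600 = -710)
V = 122899/67925 (V = -1101*(-1/715) - 128*(-1/475) = 1101/715 + 128/475 = 122899/67925 ≈ 1.8093)
L(I, x) = 122899/67925 + x (L(I, x) = x + 122899/67925 = 122899/67925 + x)
l(A) = -544*A² (l(A) = -1088*A*A/2 = -544*A²)
l(-1184) - L(-114, z) = -544*(-1184)² - (122899/67925 - 710) = -544*1401856 - 1*(-48103851/67925) = -762609664 + 48103851/67925 = -51800213323349/67925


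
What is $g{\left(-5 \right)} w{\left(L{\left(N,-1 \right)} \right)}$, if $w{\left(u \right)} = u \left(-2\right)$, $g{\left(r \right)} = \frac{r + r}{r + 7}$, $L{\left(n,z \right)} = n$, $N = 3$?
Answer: $30$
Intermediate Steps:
$g{\left(r \right)} = \frac{2 r}{7 + r}$
$w{\left(u \right)} = - 2 u$
$g{\left(-5 \right)} w{\left(L{\left(N,-1 \right)} \right)} = 2 \left(-5\right) \frac{1}{7 - 5} \left(\left(-2\right) 3\right) = 2 \left(-5\right) \frac{1}{2} \left(-6\right) = \left(-5\right) \left(-6\right) = 30$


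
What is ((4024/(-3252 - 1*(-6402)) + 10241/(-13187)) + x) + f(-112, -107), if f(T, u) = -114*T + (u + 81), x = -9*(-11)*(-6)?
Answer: 252318592369/20769525 ≈ 12149.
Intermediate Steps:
x = -594 (x = 99*(-6) = -594)
f(T, u) = 81 + u - 114*T (f(T, u) = -114*T + (81 + u) = 81 + u - 114*T)
((4024/(-3252 - 1*(-6402)) + 10241/(-13187)) + x) + f(-112, -107) = ((4024/(-3252 - 1*(-6402)) + 10241/(-13187)) - 594) + (81 - 107 - 114*(-112)) = ((4024/(-3252 + 6402) + 10241*(-1/13187)) - 594) + (81 - 107 + 12768) = ((4024/3150 - 10241/13187) - 594) + 12742 = ((4024*(1/3150) - 10241/13187) - 594) + 12742 = ((2012/1575 - 10241/13187) - 594) + 12742 = (10402669/20769525 - 594) + 12742 = -12326695181/20769525 + 12742 = 252318592369/20769525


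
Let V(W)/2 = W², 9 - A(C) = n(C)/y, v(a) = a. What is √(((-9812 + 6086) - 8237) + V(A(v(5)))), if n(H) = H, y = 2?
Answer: I*√47514/2 ≈ 108.99*I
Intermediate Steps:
A(C) = 9 - C/2
V(W) = 2*W²
√(((-9812 + 6086) - 8237) + V(A(v(5)))) = √(((-9812 + 6086) - 8237) + 2*(9 - ½*5)²) = √((-3726 - 8237) + 2*(9 - 5/2)²) = √(-11963 + 2*(13/2)²) = √(-11963 + 2*(169/4)) = √(-11963 + 169/2) = √(-23757/2) = I*√47514/2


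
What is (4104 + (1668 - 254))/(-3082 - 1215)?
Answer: -5518/4297 ≈ -1.2842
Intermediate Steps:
(4104 + (1668 - 254))/(-3082 - 1215) = (4104 + 1414)/(-4297) = 5518*(-1/4297) = -5518/4297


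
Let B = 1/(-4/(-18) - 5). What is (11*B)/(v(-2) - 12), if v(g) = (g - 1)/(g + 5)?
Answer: 99/559 ≈ 0.17710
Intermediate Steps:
v(g) = (-1 + g)/(5 + g)
B = -9/43 (B = 1/(-4*(-1/18) - 5) = 1/(2/9 - 5) = 1/(-43/9) = -9/43 ≈ -0.20930)
(11*B)/(v(-2) - 12) = (11*(-9/43))/((-1 - 2)/(5 - 2) - 12) = -99/(43*(-3/3 - 12)) = -99/(43*((1/3)*(-3) - 12)) = -99/(43*(-1 - 12)) = -99/43/(-13) = -99/43*(-1/13) = 99/559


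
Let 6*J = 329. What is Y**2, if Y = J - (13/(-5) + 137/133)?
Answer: 50647052401/15920100 ≈ 3181.3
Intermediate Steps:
J = 329/6 (J = (1/6)*329 = 329/6 ≈ 54.833)
Y = 225049/3990 (Y = 329/6 - (13/(-5) + 137/133) = 329/6 - (13*(-1/5) + 137*(1/133)) = 329/6 - (-13/5 + 137/133) = 329/6 - 1*(-1044/665) = 329/6 + 1044/665 = 225049/3990 ≈ 56.403)
Y**2 = (225049/3990)**2 = 50647052401/15920100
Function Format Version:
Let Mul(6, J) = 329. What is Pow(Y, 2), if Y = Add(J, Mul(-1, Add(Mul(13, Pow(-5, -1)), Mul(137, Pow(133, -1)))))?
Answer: Rational(50647052401, 15920100) ≈ 3181.3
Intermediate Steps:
J = Rational(329, 6) (J = Mul(Rational(1, 6), 329) = Rational(329, 6) ≈ 54.833)
Y = Rational(225049, 3990) (Y = Add(Rational(329, 6), Mul(-1, Add(Mul(13, Pow(-5, -1)), Mul(137, Pow(133, -1))))) = Add(Rational(329, 6), Mul(-1, Add(Mul(13, Rational(-1, 5)), Mul(137, Rational(1, 133))))) = Add(Rational(329, 6), Mul(-1, Add(Rational(-13, 5), Rational(137, 133)))) = Add(Rational(329, 6), Mul(-1, Rational(-1044, 665))) = Add(Rational(329, 6), Rational(1044, 665)) = Rational(225049, 3990) ≈ 56.403)
Pow(Y, 2) = Pow(Rational(225049, 3990), 2) = Rational(50647052401, 15920100)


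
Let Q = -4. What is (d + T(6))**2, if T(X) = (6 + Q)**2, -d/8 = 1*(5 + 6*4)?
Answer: 51984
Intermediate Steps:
d = -232 (d = -8*(5 + 6*4) = -8*(5 + 24) = -8*29 = -232)
T(X) = 4 (T(X) = (6 - 4)**2 = 2**2 = 4)
(d + T(6))**2 = (-232 + 4)**2 = (-228)**2 = 51984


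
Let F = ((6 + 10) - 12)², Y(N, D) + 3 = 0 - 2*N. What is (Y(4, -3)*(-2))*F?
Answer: 352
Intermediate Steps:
Y(N, D) = -3 - 2*N (Y(N, D) = -3 + (0 - 2*N) = -3 - 2*N)
F = 16 (F = (16 - 12)² = 4² = 16)
(Y(4, -3)*(-2))*F = ((-3 - 2*4)*(-2))*16 = ((-3 - 8)*(-2))*16 = -11*(-2)*16 = 22*16 = 352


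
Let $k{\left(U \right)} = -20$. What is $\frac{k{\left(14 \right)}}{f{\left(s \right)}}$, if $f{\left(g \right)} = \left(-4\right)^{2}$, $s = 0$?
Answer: $- \frac{5}{4} \approx -1.25$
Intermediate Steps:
$f{\left(g \right)} = 16$
$\frac{k{\left(14 \right)}}{f{\left(s \right)}} = - \frac{20}{16} = \left(-20\right) \frac{1}{16} = - \frac{5}{4}$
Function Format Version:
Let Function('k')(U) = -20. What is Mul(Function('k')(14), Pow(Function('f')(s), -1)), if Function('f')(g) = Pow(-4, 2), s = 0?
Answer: Rational(-5, 4) ≈ -1.2500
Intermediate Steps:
Function('f')(g) = 16
Mul(Function('k')(14), Pow(Function('f')(s), -1)) = Mul(-20, Pow(16, -1)) = Mul(-20, Rational(1, 16)) = Rational(-5, 4)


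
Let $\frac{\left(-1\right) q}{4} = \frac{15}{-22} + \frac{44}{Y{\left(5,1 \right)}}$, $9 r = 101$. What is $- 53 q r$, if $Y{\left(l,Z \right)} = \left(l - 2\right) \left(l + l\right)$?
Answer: $\frac{2772854}{1485} \approx 1867.2$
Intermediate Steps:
$r = \frac{101}{9}$ ($r = \frac{1}{9} \cdot 101 = \frac{101}{9} \approx 11.222$)
$Y{\left(l,Z \right)} = 2 l \left(-2 + l\right)$ ($Y{\left(l,Z \right)} = \left(-2 + l\right) 2 l = 2 l \left(-2 + l\right)$)
$q = - \frac{518}{165}$ ($q = - 4 \left(\frac{15}{-22} + \frac{44}{2 \cdot 5 \left(-2 + 5\right)}\right) = - 4 \left(15 \left(- \frac{1}{22}\right) + \frac{44}{2 \cdot 5 \cdot 3}\right) = - 4 \left(- \frac{15}{22} + \frac{44}{30}\right) = - 4 \left(- \frac{15}{22} + 44 \cdot \frac{1}{30}\right) = - 4 \left(- \frac{15}{22} + \frac{22}{15}\right) = \left(-4\right) \frac{259}{330} = - \frac{518}{165} \approx -3.1394$)
$- 53 q r = \left(-53\right) \left(- \frac{518}{165}\right) \frac{101}{9} = \frac{27454}{165} \cdot \frac{101}{9} = \frac{2772854}{1485}$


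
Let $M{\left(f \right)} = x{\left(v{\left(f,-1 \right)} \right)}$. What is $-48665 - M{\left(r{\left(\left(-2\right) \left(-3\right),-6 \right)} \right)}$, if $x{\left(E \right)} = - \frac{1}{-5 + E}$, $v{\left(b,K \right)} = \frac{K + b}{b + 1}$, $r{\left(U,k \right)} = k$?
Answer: $- \frac{875975}{18} \approx -48665.0$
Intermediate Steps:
$v{\left(b,K \right)} = \frac{K + b}{1 + b}$
$M{\left(f \right)} = - \frac{1}{-5 + \frac{-1 + f}{1 + f}}$
$-48665 - M{\left(r{\left(\left(-2\right) \left(-3\right),-6 \right)} \right)} = -48665 - \frac{1 - 6}{2 \left(3 + 2 \left(-6\right)\right)} = -48665 - \frac{1}{2} \frac{1}{3 - 12} \left(-5\right) = -48665 - \frac{1}{2} \frac{1}{-9} \left(-5\right) = -48665 - \frac{1}{2} \left(- \frac{1}{9}\right) \left(-5\right) = -48665 - \frac{5}{18} = - \frac{875975}{18}$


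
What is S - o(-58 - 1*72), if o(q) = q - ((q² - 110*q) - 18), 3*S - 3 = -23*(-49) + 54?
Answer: 95120/3 ≈ 31707.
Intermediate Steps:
S = 1184/3 (S = 1 + (-23*(-49) + 54)/3 = 1 + (1127 + 54)/3 = 1 + (⅓)*1181 = 1 + 1181/3 = 1184/3 ≈ 394.67)
o(q) = 18 - q² + 111*q (o(q) = q - (-18 + q² - 110*q) = q + (18 - q² + 110*q) = 18 - q² + 111*q)
S - o(-58 - 1*72) = 1184/3 - (18 - (-58 - 1*72)² + 111*(-58 - 1*72)) = 1184/3 - (18 - (-58 - 72)² + 111*(-58 - 72)) = 1184/3 - (18 - 1*(-130)² + 111*(-130)) = 1184/3 - (18 - 1*16900 - 14430) = 1184/3 - (18 - 16900 - 14430) = 1184/3 - 1*(-31312) = 1184/3 + 31312 = 95120/3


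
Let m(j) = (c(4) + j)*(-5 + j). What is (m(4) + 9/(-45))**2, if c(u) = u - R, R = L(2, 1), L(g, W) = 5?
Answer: 256/25 ≈ 10.240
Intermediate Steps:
R = 5
c(u) = -5 + u (c(u) = u - 1*5 = u - 5 = -5 + u)
m(j) = (-1 + j)*(-5 + j) (m(j) = ((-5 + 4) + j)*(-5 + j) = (-1 + j)*(-5 + j))
(m(4) + 9/(-45))**2 = ((5 + 4**2 - 6*4) + 9/(-45))**2 = ((5 + 16 - 24) + 9*(-1/45))**2 = (-3 - 1/5)**2 = (-16/5)**2 = 256/25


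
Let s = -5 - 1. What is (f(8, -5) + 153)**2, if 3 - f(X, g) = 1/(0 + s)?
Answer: 877969/36 ≈ 24388.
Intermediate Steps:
s = -6
f(X, g) = 19/6 (f(X, g) = 3 - 1/(0 - 6) = 3 - 1/(-6) = 3 - 1*(-1/6) = 3 + 1/6 = 19/6)
(f(8, -5) + 153)**2 = (19/6 + 153)**2 = (937/6)**2 = 877969/36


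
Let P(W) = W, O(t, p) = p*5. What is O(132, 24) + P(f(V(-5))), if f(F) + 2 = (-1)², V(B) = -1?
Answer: 119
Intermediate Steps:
O(t, p) = 5*p
f(F) = -1 (f(F) = -2 + (-1)² = -2 + 1 = -1)
O(132, 24) + P(f(V(-5))) = 5*24 - 1 = 120 - 1 = 119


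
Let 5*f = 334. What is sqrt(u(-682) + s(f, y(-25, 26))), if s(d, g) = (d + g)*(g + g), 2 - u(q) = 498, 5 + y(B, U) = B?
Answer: 52*I ≈ 52.0*I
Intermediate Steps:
f = 334/5 (f = (1/5)*334 = 334/5 ≈ 66.800)
y(B, U) = -5 + B
u(q) = -496 (u(q) = 2 - 1*498 = 2 - 498 = -496)
s(d, g) = 2*g*(d + g) (s(d, g) = (d + g)*(2*g) = 2*g*(d + g))
sqrt(u(-682) + s(f, y(-25, 26))) = sqrt(-496 + 2*(-5 - 25)*(334/5 + (-5 - 25))) = sqrt(-496 + 2*(-30)*(334/5 - 30)) = sqrt(-496 + 2*(-30)*(184/5)) = sqrt(-496 - 2208) = sqrt(-2704) = 52*I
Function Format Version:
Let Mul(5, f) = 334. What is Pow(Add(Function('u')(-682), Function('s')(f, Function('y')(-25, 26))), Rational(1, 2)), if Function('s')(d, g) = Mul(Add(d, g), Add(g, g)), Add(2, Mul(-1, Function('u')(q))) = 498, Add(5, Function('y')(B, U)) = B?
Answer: Mul(52, I) ≈ Mul(52.000, I)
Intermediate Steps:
f = Rational(334, 5) (f = Mul(Rational(1, 5), 334) = Rational(334, 5) ≈ 66.800)
Function('y')(B, U) = Add(-5, B)
Function('u')(q) = -496 (Function('u')(q) = Add(2, Mul(-1, 498)) = Add(2, -498) = -496)
Function('s')(d, g) = Mul(2, g, Add(d, g)) (Function('s')(d, g) = Mul(Add(d, g), Mul(2, g)) = Mul(2, g, Add(d, g)))
Pow(Add(Function('u')(-682), Function('s')(f, Function('y')(-25, 26))), Rational(1, 2)) = Pow(Add(-496, Mul(2, Add(-5, -25), Add(Rational(334, 5), Add(-5, -25)))), Rational(1, 2)) = Pow(Add(-496, Mul(2, -30, Add(Rational(334, 5), -30))), Rational(1, 2)) = Pow(Add(-496, Mul(2, -30, Rational(184, 5))), Rational(1, 2)) = Pow(Add(-496, -2208), Rational(1, 2)) = Pow(-2704, Rational(1, 2)) = Mul(52, I)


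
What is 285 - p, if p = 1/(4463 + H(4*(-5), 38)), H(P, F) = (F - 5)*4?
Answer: 1309574/4595 ≈ 285.00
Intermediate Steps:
H(P, F) = -20 + 4*F (H(P, F) = (-5 + F)*4 = -20 + 4*F)
p = 1/4595 (p = 1/(4463 + (-20 + 4*38)) = 1/(4463 + (-20 + 152)) = 1/(4463 + 132) = 1/4595 ≈ 0.00021763)
285 - p = 285 - 1*1/4595 = 285 - 1/4595 = 1309574/4595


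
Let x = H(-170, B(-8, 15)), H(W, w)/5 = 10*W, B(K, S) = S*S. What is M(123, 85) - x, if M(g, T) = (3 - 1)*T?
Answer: 8670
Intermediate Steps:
B(K, S) = S²
H(W, w) = 50*W (H(W, w) = 5*(10*W) = 50*W)
x = -8500 (x = 50*(-170) = -8500)
M(g, T) = 2*T
M(123, 85) - x = 2*85 - 1*(-8500) = 170 + 8500 = 8670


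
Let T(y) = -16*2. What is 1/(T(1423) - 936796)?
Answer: -1/936828 ≈ -1.0674e-6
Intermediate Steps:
T(y) = -32
1/(T(1423) - 936796) = 1/(-32 - 936796) = 1/(-936828) = -1/936828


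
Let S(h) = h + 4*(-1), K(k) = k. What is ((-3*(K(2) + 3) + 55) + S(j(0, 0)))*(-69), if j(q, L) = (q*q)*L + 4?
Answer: -2760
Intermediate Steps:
j(q, L) = 4 + L*q² (j(q, L) = q²*L + 4 = L*q² + 4 = 4 + L*q²)
S(h) = -4 + h (S(h) = h - 4 = -4 + h)
((-3*(K(2) + 3) + 55) + S(j(0, 0)))*(-69) = ((-3*(2 + 3) + 55) + (-4 + (4 + 0*0²)))*(-69) = ((-3*5 + 55) + (-4 + (4 + 0*0)))*(-69) = ((-15 + 55) + (-4 + (4 + 0)))*(-69) = (40 + (-4 + 4))*(-69) = (40 + 0)*(-69) = 40*(-69) = -2760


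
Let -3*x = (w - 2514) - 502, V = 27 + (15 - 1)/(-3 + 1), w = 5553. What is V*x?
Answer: -50740/3 ≈ -16913.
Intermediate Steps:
V = 20 (V = 27 + 14/(-2) = 27 + 14*(-½) = 27 - 7 = 20)
x = -2537/3 (x = -((5553 - 2514) - 502)/3 = -(3039 - 502)/3 = -⅓*2537 = -2537/3 ≈ -845.67)
V*x = 20*(-2537/3) = -50740/3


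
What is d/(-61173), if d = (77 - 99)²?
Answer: -484/61173 ≈ -0.0079120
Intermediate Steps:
d = 484 (d = (-22)² = 484)
d/(-61173) = 484/(-61173) = 484*(-1/61173) = -484/61173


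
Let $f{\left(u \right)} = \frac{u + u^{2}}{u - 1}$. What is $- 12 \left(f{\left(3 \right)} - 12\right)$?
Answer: $72$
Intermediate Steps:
$f{\left(u \right)} = \frac{u + u^{2}}{-1 + u}$
$- 12 \left(f{\left(3 \right)} - 12\right) = - 12 \left(\frac{3 \left(1 + 3\right)}{-1 + 3} - 12\right) = - 12 \left(3 \cdot \frac{1}{2} \cdot 4 - 12\right) = - 12 \left(6 - 12\right) = \left(-12\right) \left(-6\right) = 72$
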